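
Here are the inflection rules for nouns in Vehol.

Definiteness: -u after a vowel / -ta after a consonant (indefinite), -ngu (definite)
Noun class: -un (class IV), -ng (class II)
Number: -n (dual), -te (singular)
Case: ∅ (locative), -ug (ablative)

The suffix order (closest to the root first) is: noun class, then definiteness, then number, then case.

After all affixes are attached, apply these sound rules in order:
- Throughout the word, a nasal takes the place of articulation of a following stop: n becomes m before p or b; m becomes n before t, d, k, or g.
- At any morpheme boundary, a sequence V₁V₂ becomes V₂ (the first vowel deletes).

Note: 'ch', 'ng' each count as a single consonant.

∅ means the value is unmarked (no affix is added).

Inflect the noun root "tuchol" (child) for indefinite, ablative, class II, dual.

tucholngtanug

Attach noun class class II -ng → tucholng.
Attach definiteness indefinite -ta (after consonant 'ng') → tucholngta.
Attach number dual -n → tucholngtan.
Attach case ablative -ug → tucholngtanug.
Nasal assimilation: no change.
Vowel deletion: no change.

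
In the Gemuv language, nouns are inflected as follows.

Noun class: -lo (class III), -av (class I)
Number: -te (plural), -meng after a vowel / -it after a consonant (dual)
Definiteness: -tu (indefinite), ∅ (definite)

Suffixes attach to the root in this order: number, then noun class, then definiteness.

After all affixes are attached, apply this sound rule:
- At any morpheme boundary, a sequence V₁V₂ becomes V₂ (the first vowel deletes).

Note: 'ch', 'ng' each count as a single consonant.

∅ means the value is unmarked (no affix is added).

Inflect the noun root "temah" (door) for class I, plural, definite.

Attach number plural -te → temahte.
Attach noun class class I -av → temahteav.
definiteness = definite: zero marking, form stays temahteav.
Apply vowel deletion: temahteav → temahtav.

temahtav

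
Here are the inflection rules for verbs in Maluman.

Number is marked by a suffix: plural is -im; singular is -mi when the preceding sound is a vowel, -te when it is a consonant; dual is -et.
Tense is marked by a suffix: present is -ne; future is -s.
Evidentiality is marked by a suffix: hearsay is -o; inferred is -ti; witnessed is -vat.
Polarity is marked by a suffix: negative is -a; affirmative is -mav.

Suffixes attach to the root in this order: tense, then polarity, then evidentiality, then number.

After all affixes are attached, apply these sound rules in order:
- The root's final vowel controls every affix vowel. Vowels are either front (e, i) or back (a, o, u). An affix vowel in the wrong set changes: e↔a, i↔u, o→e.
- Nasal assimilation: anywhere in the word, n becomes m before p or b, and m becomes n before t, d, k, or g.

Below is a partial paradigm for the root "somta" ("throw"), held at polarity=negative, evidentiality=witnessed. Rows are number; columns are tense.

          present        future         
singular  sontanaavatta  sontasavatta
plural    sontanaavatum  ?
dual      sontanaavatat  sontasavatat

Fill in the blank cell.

sontasavatum

Attach tense future -s → somtas.
Attach polarity negative -a → somtasa.
Attach evidentiality witnessed -vat → somtasavat.
Attach number plural -im → somtasavatim.
Apply vowel harmony: somtasavatim → somtasavatum.
Apply nasal assimilation: somtasavatum → sontasavatum.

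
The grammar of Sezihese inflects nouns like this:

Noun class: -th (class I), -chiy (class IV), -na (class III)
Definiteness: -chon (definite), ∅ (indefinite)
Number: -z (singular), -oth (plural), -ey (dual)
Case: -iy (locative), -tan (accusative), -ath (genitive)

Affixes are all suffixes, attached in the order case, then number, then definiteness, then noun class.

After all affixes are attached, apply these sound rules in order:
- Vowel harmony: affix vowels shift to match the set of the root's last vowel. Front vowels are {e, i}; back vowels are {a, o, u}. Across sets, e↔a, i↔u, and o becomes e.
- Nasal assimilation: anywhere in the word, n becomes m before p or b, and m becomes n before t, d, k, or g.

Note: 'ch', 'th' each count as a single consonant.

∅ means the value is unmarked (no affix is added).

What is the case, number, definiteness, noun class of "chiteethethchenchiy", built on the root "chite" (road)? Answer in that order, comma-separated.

Segment: chite-ath-oth-chon-chiy.
case: -ath → genitive.
number: -oth → plural.
definiteness: -chon → definite.
noun class: -chiy → class IV.

genitive, plural, definite, class IV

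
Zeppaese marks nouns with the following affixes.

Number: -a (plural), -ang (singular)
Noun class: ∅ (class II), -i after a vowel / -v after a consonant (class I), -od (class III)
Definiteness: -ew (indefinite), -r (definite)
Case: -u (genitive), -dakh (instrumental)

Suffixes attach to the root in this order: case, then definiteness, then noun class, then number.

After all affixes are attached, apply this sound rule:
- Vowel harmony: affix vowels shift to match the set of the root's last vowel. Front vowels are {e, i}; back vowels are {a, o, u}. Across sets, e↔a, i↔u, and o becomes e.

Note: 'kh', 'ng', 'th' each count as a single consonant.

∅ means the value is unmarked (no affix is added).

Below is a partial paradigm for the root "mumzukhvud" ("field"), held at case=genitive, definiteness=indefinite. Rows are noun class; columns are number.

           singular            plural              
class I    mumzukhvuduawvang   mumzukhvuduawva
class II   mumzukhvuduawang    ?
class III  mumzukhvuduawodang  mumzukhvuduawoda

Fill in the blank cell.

mumzukhvuduawa

Attach case genitive -u → mumzukhvudu.
Attach definiteness indefinite -ew → mumzukhvuduew.
noun class = class II: zero marking, form stays mumzukhvuduew.
Attach number plural -a → mumzukhvuduewa.
Apply vowel harmony: mumzukhvuduewa → mumzukhvuduawa.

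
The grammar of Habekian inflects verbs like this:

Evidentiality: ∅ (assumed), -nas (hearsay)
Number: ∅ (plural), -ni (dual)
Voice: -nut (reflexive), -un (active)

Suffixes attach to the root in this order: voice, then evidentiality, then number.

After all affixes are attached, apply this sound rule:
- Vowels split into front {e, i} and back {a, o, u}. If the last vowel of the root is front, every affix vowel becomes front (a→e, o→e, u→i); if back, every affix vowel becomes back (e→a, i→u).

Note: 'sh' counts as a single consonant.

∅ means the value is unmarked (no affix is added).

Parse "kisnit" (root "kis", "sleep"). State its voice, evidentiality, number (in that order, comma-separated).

reflexive, assumed, plural

Segment: kis-nut.
voice: -nut → reflexive.
evidentiality: ∅ → assumed.
number: ∅ → plural.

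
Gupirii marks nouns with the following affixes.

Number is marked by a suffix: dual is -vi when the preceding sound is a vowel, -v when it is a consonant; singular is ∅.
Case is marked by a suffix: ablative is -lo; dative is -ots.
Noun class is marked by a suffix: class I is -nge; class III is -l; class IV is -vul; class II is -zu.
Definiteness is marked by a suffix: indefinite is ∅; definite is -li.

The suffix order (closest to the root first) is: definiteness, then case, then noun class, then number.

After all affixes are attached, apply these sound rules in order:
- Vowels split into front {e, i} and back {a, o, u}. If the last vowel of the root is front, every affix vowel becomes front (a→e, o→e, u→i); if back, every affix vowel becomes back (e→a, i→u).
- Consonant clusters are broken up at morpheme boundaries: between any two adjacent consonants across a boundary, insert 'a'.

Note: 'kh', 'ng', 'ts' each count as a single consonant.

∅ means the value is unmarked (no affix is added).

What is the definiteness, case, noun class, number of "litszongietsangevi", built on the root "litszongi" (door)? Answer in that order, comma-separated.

indefinite, dative, class I, dual

Segment: litszongi-ots-nge-vi.
definiteness: ∅ → indefinite.
case: -ots → dative.
noun class: -nge → class I.
number: -vi/v → dual.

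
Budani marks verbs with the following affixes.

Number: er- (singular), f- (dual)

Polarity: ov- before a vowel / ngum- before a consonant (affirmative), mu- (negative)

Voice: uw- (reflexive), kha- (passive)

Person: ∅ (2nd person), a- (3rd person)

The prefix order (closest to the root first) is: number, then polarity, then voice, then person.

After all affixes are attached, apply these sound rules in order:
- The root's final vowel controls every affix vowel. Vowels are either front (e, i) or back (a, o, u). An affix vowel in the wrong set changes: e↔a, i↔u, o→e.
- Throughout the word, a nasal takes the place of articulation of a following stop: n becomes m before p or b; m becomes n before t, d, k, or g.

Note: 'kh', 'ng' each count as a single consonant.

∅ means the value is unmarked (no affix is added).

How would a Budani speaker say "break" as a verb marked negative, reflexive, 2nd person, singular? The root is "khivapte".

Attach number singular er- → erkhivapte.
Attach polarity negative mu- → muerkhivapte.
Attach voice reflexive uw- → uwmuerkhivapte.
person = 2nd person: zero marking, form stays uwmuerkhivapte.
Apply vowel harmony: uwmuerkhivapte → iwmierkhivapte.
Nasal assimilation: no change.

iwmierkhivapte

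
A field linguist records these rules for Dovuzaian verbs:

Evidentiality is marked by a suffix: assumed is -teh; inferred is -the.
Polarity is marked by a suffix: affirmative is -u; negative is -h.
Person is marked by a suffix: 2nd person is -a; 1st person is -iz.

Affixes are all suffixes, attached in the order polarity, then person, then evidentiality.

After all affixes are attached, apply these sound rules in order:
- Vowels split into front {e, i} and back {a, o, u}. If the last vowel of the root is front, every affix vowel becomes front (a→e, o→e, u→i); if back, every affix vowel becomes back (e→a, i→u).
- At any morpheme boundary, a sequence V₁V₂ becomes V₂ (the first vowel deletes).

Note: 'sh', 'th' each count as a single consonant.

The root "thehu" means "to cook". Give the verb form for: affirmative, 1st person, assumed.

Attach polarity affirmative -u → thehuu.
Attach person 1st person -iz → thehuuiz.
Attach evidentiality assumed -teh → thehuuizteh.
Apply vowel harmony: thehuuizteh → thehuuuztah.
Apply vowel deletion: thehuuuztah → thehuztah.

thehuztah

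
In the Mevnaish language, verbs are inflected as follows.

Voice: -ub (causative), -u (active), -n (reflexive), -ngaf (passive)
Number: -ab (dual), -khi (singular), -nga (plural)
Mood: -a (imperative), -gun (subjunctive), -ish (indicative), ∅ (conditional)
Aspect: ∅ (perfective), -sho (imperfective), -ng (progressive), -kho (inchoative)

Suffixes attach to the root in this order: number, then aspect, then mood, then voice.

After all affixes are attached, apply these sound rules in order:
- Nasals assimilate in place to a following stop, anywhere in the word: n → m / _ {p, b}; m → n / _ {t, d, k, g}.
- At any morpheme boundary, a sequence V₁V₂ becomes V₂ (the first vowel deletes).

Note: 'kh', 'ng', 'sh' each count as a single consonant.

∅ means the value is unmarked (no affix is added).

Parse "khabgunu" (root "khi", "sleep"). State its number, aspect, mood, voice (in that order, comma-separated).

Segment: khi-ab-gun-u.
number: -ab → dual.
aspect: ∅ → perfective.
mood: -gun → subjunctive.
voice: -u → active.

dual, perfective, subjunctive, active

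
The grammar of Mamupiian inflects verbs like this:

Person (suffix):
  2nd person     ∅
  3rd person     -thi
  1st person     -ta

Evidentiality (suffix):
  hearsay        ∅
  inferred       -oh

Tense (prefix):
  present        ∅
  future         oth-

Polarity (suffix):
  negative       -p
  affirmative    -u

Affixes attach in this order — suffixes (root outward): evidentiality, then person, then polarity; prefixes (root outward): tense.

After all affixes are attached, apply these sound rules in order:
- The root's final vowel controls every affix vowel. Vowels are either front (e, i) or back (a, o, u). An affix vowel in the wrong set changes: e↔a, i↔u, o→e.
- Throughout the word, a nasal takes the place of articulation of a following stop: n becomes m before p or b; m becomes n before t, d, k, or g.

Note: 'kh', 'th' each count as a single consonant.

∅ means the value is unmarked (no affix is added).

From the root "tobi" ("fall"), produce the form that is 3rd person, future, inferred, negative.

ethtobiehthip

Attach tense future oth- → othtobi.
Attach evidentiality inferred -oh → othtobioh.
Attach person 3rd person -thi → othtobiohthi.
Attach polarity negative -p → othtobiohthip.
Apply vowel harmony: othtobiohthip → ethtobiehthip.
Nasal assimilation: no change.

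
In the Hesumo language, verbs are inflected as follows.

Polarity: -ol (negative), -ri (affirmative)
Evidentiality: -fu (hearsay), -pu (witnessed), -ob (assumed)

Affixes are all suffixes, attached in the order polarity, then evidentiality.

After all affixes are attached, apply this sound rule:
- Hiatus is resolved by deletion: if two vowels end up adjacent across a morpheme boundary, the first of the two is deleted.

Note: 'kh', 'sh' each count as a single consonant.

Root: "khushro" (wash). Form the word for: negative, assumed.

khushrolob

Attach polarity negative -ol → khushrool.
Attach evidentiality assumed -ob → khushroolob.
Apply vowel deletion: khushroolob → khushrolob.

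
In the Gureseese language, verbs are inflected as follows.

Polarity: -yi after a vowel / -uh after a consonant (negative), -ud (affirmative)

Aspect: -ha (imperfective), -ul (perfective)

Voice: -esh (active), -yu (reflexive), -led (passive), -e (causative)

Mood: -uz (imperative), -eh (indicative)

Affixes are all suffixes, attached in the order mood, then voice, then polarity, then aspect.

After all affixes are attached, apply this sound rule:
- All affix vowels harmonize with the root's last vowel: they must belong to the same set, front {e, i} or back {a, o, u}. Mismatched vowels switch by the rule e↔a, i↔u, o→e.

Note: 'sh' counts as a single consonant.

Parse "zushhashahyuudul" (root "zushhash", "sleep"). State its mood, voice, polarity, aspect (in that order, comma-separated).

indicative, reflexive, affirmative, perfective

Segment: zushhash-eh-yu-ud-ul.
mood: -eh → indicative.
voice: -yu → reflexive.
polarity: -ud → affirmative.
aspect: -ul → perfective.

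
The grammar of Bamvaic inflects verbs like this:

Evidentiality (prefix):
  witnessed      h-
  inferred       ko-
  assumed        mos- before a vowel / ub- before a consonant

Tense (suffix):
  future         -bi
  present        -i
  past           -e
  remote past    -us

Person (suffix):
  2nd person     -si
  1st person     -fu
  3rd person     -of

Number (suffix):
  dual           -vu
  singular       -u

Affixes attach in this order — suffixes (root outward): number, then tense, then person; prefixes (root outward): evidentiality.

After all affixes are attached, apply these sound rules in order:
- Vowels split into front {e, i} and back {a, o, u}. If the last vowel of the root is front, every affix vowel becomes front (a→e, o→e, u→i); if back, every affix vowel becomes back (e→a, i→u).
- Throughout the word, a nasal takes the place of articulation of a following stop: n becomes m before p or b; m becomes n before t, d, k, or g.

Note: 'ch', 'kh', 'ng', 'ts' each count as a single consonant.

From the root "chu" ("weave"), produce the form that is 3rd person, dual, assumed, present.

ubchuvuuof

Attach number dual -vu → chuvu.
Attach evidentiality assumed ub- (before consonant 'ch') → ubchuvu.
Attach tense present -i → ubchuvui.
Attach person 3rd person -of → ubchuvuiof.
Apply vowel harmony: ubchuvuiof → ubchuvuuof.
Nasal assimilation: no change.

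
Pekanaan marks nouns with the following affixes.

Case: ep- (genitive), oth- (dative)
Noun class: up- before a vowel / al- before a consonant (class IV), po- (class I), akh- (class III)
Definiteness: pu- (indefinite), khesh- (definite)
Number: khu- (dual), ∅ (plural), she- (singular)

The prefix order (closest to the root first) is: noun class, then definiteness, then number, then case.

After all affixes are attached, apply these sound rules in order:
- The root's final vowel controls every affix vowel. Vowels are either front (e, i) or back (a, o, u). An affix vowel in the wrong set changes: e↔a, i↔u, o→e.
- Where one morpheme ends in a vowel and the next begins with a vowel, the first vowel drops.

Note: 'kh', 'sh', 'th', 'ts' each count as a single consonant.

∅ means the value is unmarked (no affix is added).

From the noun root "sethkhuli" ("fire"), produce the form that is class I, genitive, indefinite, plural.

Attach noun class class I po- → posethkhuli.
Attach definiteness indefinite pu- → puposethkhuli.
number = plural: zero marking, form stays puposethkhuli.
Attach case genitive ep- → eppuposethkhuli.
Apply vowel harmony: eppuposethkhuli → eppipesethkhuli.
Vowel deletion: no change.

eppipesethkhuli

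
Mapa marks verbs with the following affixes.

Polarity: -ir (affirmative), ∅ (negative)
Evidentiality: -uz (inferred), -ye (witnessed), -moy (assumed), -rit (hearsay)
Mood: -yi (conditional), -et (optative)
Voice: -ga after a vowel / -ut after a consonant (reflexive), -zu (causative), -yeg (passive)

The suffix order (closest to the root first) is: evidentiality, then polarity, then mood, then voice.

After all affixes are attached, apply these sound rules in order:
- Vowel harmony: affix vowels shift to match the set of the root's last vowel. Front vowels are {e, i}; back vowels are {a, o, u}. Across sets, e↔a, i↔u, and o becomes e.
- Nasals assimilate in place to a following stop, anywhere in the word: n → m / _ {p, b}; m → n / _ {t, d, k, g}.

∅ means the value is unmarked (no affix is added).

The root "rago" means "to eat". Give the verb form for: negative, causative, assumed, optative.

Attach evidentiality assumed -moy → ragomoy.
polarity = negative: zero marking, form stays ragomoy.
Attach mood optative -et → ragomoyet.
Attach voice causative -zu → ragomoyetzu.
Apply vowel harmony: ragomoyetzu → ragomoyatzu.
Nasal assimilation: no change.

ragomoyatzu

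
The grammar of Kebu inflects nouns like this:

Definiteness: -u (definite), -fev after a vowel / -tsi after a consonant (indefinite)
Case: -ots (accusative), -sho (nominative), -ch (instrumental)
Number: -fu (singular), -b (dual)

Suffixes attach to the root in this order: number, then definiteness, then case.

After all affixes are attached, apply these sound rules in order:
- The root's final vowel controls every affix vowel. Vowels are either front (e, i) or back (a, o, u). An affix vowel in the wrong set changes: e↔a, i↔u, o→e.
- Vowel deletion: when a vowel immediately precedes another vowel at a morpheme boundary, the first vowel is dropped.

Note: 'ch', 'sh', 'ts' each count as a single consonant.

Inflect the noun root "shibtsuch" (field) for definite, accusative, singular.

Attach number singular -fu → shibtsuchfu.
Attach definiteness definite -u → shibtsuchfuu.
Attach case accusative -ots → shibtsuchfuuots.
Vowel harmony: no change.
Apply vowel deletion: shibtsuchfuuots → shibtsuchfots.

shibtsuchfots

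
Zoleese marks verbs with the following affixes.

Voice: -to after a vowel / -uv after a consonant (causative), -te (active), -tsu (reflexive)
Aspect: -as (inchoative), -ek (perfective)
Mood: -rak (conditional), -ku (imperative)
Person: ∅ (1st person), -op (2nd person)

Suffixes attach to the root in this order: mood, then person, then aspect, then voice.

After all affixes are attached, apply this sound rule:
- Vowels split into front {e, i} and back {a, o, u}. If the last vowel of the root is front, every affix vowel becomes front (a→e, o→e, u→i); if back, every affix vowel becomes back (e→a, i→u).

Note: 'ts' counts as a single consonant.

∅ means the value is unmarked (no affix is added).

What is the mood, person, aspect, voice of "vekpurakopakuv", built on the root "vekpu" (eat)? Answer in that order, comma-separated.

Segment: vekpu-rak-op-ek-uv.
mood: -rak → conditional.
person: -op → 2nd person.
aspect: -ek → perfective.
voice: -to/uv → causative.

conditional, 2nd person, perfective, causative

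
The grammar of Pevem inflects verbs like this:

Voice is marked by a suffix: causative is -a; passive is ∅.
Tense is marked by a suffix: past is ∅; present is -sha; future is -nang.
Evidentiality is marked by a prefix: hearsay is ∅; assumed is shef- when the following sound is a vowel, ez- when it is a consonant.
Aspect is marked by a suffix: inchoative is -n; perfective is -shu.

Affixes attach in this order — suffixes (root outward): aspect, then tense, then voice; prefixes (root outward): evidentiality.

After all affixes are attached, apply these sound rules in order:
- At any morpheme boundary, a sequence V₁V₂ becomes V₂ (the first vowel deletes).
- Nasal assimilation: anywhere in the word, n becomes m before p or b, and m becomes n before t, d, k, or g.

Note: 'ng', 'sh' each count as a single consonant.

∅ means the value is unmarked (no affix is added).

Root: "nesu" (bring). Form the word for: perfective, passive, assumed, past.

eznesushu

Attach evidentiality assumed ez- (before consonant 'n') → eznesu.
Attach aspect perfective -shu → eznesushu.
tense = past: zero marking, form stays eznesushu.
voice = passive: zero marking, form stays eznesushu.
Vowel deletion: no change.
Nasal assimilation: no change.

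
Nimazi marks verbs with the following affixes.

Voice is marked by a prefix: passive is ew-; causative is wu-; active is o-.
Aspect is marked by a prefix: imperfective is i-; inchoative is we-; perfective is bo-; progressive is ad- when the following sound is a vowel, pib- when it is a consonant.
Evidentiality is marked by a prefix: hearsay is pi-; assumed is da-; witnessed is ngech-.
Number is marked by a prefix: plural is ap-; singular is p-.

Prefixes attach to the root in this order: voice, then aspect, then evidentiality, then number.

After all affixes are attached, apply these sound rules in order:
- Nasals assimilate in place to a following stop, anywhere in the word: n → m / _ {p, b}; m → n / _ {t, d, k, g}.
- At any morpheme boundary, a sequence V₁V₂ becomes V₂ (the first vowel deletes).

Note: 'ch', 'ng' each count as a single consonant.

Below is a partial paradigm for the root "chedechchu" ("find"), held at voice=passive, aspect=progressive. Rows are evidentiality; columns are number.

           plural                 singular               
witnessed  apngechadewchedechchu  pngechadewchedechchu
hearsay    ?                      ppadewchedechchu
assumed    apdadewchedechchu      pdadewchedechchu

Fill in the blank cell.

Attach voice passive ew- → ewchedechchu.
Attach aspect progressive ad- (before vowel 'e') → adewchedechchu.
Attach evidentiality hearsay pi- → piadewchedechchu.
Attach number plural ap- → appiadewchedechchu.
Nasal assimilation: no change.
Apply vowel deletion: appiadewchedechchu → appadewchedechchu.

appadewchedechchu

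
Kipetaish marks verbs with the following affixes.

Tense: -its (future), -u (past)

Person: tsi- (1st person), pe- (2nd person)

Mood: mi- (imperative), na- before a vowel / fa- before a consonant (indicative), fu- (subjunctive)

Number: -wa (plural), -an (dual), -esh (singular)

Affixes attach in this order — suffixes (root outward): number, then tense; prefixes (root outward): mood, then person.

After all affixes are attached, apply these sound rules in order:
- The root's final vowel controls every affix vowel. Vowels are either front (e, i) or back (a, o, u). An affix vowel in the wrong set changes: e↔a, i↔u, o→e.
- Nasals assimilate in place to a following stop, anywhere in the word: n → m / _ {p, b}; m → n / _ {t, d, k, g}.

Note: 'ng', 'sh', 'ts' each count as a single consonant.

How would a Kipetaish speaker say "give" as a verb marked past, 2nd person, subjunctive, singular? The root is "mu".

pafumuashu

Attach number singular -esh → muesh.
Attach mood subjunctive fu- → fumuesh.
Attach tense past -u → fumueshu.
Attach person 2nd person pe- → pefumueshu.
Apply vowel harmony: pefumueshu → pafumuashu.
Nasal assimilation: no change.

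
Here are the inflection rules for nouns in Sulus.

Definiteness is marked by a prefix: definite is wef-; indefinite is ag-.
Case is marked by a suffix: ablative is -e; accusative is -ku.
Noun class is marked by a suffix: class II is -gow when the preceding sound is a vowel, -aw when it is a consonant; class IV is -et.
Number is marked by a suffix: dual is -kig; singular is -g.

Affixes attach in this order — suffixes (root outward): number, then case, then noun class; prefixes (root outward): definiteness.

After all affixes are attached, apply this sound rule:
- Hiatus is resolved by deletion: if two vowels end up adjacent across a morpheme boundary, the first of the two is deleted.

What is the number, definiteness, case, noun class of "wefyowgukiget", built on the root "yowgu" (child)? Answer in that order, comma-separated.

Segment: wef-yowgu-kig-e-et.
number: -kig → dual.
definiteness: wef- → definite.
case: -e → ablative.
noun class: -et → class IV.

dual, definite, ablative, class IV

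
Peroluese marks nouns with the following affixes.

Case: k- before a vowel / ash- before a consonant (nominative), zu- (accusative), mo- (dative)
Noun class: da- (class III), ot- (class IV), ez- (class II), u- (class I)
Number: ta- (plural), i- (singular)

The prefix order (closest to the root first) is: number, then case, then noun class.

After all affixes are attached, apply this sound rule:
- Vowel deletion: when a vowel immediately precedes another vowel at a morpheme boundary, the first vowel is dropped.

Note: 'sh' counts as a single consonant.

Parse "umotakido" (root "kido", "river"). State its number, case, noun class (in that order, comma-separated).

plural, dative, class I

Segment: u-mo-ta-kido.
number: ta- → plural.
case: mo- → dative.
noun class: u- → class I.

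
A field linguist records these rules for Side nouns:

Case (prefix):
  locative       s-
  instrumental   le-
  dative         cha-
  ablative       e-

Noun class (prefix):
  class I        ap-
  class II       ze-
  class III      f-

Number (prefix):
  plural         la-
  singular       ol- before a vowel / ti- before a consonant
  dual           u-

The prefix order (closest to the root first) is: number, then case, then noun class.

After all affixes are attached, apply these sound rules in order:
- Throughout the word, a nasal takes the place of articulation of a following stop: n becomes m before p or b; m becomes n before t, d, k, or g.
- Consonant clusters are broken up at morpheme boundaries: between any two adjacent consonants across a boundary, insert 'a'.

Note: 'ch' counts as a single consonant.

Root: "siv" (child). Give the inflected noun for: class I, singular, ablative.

apetisiv

Attach number singular ti- (before consonant 's') → tisiv.
Attach case ablative e- → etisiv.
Attach noun class class I ap- → apetisiv.
Nasal assimilation: no change.
Epenthesis: no change.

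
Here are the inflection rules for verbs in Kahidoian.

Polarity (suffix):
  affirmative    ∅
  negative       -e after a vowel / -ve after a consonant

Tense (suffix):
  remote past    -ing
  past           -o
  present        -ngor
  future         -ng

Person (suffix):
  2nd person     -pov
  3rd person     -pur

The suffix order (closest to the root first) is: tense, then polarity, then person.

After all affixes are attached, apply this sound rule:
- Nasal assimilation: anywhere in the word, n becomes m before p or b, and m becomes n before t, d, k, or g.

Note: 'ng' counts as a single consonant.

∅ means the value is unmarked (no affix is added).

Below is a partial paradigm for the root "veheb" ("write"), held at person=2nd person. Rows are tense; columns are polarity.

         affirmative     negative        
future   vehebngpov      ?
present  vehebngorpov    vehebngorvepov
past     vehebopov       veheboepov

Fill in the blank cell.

Attach tense future -ng → vehebng.
Attach polarity negative -ve (after consonant 'ng') → vehebngve.
Attach person 2nd person -pov → vehebngvepov.
Nasal assimilation: no change.

vehebngvepov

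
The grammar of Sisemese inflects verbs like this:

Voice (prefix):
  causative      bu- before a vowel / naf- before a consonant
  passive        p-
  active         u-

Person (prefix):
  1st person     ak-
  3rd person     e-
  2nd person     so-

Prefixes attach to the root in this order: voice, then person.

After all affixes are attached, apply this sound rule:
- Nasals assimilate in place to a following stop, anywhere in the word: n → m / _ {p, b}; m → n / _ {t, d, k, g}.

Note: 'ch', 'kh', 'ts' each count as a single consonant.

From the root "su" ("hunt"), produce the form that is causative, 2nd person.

Attach voice causative naf- (before consonant 's') → nafsu.
Attach person 2nd person so- → sonafsu.
Nasal assimilation: no change.

sonafsu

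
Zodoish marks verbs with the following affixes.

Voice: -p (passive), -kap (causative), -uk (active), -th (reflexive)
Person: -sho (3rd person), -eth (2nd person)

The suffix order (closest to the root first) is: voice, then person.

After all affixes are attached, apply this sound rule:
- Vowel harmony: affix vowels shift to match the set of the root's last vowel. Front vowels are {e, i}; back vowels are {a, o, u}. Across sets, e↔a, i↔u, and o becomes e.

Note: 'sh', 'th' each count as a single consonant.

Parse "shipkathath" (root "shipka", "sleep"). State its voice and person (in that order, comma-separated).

reflexive, 2nd person

Segment: shipka-th-eth.
voice: -th → reflexive.
person: -eth → 2nd person.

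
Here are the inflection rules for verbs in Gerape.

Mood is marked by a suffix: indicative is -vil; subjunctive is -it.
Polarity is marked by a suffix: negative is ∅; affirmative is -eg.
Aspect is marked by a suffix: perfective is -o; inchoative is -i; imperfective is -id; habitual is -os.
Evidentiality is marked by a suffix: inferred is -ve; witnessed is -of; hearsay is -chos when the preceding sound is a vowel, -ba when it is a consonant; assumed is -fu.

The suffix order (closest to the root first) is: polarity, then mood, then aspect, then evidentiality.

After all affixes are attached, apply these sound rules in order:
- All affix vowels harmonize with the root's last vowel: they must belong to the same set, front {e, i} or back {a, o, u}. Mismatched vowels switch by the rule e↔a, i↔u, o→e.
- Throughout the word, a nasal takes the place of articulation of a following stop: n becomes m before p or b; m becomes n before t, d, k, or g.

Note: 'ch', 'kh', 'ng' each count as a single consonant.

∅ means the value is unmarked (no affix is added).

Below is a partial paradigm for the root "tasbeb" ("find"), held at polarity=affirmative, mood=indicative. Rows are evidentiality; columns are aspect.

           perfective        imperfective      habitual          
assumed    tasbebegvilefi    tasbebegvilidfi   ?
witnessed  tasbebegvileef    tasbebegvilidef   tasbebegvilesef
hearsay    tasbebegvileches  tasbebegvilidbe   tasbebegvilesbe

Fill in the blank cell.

Attach polarity affirmative -eg → tasbebeg.
Attach mood indicative -vil → tasbebegvil.
Attach aspect habitual -os → tasbebegvilos.
Attach evidentiality assumed -fu → tasbebegvilosfu.
Apply vowel harmony: tasbebegvilosfu → tasbebegvilesfi.
Nasal assimilation: no change.

tasbebegvilesfi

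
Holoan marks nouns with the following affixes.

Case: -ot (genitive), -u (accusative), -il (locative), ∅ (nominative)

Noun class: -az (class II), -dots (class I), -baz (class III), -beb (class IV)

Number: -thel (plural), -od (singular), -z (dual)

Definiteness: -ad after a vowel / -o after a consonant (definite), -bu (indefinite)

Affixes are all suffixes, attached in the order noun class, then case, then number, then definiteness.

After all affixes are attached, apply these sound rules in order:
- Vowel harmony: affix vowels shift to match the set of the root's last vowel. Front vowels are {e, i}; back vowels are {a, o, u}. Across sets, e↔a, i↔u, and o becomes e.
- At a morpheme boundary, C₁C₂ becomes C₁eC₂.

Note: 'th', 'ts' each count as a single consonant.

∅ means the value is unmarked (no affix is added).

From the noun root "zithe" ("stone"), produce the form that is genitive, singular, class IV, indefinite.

zithebebetedebi

Attach noun class class IV -beb → zithebeb.
Attach case genitive -ot → zithebebot.
Attach number singular -od → zithebebotod.
Attach definiteness indefinite -bu → zithebebotodbu.
Apply vowel harmony: zithebebotodbu → zithebebetedbi.
Apply epenthesis: zithebebetedbi → zithebebetedebi.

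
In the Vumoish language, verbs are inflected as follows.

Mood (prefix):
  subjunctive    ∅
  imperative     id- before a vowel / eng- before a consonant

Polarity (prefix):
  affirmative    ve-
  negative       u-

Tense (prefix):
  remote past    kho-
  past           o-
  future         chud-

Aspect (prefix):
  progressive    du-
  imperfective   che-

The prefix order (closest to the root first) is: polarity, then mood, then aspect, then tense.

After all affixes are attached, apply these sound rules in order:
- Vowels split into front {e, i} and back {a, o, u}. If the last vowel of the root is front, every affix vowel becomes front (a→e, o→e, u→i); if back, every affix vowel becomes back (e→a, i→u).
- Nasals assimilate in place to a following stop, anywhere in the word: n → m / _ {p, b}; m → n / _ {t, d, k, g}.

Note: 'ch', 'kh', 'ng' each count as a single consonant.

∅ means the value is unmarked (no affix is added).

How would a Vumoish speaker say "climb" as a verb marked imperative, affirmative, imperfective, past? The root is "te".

echeengvete

Attach polarity affirmative ve- → vete.
Attach mood imperative eng- (before consonant 'v') → engvete.
Attach aspect imperfective che- → cheengvete.
Attach tense past o- → ocheengvete.
Apply vowel harmony: ocheengvete → echeengvete.
Nasal assimilation: no change.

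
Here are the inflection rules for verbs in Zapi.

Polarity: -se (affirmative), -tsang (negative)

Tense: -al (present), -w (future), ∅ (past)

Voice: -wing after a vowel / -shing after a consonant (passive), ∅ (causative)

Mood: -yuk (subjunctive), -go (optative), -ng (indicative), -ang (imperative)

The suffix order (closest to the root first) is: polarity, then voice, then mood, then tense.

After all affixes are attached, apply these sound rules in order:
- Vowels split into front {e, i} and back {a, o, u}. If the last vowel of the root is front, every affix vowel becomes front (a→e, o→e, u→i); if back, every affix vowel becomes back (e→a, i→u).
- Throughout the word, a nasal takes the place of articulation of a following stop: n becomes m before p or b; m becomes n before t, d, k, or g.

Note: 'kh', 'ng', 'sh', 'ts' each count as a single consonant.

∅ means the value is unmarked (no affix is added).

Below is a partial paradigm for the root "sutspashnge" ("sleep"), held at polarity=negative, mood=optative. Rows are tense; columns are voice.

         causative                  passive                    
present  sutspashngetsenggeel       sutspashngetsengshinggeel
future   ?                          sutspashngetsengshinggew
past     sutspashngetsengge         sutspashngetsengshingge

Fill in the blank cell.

Attach polarity negative -tsang → sutspashngetsang.
voice = causative: zero marking, form stays sutspashngetsang.
Attach mood optative -go → sutspashngetsanggo.
Attach tense future -w → sutspashngetsanggow.
Apply vowel harmony: sutspashngetsanggow → sutspashngetsenggew.
Nasal assimilation: no change.

sutspashngetsenggew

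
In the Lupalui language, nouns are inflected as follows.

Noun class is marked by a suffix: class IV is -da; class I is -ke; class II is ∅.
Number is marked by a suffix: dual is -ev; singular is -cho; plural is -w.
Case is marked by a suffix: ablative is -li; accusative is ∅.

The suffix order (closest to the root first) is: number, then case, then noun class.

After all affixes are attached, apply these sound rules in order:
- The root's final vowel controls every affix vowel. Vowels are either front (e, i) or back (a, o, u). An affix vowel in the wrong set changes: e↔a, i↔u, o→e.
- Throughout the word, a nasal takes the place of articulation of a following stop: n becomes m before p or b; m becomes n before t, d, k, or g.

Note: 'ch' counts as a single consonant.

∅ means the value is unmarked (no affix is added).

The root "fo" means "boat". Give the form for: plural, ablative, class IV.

Attach number plural -w → fow.
Attach case ablative -li → fowli.
Attach noun class class IV -da → fowlida.
Apply vowel harmony: fowlida → fowluda.
Nasal assimilation: no change.

fowluda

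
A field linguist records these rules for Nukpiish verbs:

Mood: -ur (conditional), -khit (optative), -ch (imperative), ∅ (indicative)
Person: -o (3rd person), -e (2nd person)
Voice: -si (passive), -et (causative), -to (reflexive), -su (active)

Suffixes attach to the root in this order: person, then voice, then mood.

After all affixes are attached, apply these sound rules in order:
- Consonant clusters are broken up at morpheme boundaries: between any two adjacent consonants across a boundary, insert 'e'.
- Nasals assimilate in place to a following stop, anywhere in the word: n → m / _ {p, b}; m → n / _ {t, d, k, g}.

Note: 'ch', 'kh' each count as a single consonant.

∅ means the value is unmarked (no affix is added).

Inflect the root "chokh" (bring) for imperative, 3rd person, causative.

chokhoetech

Attach person 3rd person -o → chokho.
Attach voice causative -et → chokhoet.
Attach mood imperative -ch → chokhoetch.
Apply epenthesis: chokhoetch → chokhoetech.
Nasal assimilation: no change.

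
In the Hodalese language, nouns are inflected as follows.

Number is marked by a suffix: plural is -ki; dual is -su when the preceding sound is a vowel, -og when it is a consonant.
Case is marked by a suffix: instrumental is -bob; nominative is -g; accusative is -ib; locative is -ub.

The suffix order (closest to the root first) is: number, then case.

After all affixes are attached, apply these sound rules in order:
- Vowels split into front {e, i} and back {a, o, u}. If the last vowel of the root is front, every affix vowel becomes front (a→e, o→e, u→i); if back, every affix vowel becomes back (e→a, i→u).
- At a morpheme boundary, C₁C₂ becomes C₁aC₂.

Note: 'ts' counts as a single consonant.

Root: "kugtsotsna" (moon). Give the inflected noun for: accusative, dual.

Attach number dual -su (after vowel 'a') → kugtsotsnasu.
Attach case accusative -ib → kugtsotsnasuib.
Apply vowel harmony: kugtsotsnasuib → kugtsotsnasuub.
Epenthesis: no change.

kugtsotsnasuub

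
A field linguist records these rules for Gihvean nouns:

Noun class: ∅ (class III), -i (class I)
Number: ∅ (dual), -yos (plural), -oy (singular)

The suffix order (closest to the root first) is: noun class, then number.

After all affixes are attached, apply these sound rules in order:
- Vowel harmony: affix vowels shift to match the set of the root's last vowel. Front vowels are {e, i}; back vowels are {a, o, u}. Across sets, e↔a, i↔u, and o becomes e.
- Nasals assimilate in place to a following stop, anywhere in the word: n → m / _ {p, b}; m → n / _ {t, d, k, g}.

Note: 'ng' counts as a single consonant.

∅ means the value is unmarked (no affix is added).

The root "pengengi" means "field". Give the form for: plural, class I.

pengengiiyes

Attach noun class class I -i → pengengii.
Attach number plural -yos → pengengiiyos.
Apply vowel harmony: pengengiiyos → pengengiiyes.
Nasal assimilation: no change.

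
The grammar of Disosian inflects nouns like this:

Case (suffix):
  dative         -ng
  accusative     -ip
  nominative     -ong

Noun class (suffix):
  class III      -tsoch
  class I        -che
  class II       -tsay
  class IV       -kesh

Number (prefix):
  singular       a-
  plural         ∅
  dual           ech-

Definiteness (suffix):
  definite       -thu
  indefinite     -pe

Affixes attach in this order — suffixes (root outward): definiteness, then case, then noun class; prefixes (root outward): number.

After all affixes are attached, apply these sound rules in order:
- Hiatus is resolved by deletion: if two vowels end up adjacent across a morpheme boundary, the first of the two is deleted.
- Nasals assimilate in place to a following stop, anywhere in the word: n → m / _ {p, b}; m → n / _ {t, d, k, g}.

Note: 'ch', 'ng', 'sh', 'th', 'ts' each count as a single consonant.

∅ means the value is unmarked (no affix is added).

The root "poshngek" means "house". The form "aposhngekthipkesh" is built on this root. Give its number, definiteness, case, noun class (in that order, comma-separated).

Segment: a-poshngek-thu-ip-kesh.
number: a- → singular.
definiteness: -thu → definite.
case: -ip → accusative.
noun class: -kesh → class IV.

singular, definite, accusative, class IV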